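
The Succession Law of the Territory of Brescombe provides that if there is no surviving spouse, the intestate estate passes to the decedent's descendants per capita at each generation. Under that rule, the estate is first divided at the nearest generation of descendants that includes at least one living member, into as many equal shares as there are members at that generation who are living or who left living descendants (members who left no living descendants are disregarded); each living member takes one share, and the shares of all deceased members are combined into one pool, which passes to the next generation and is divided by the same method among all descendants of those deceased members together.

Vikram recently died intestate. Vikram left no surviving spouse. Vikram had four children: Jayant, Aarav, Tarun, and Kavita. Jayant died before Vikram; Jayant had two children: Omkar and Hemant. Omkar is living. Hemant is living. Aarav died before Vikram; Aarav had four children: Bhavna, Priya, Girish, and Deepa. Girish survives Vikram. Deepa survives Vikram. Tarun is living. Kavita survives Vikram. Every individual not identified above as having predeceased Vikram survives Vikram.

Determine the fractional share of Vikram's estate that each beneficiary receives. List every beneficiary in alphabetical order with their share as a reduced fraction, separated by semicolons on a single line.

Bhavna 1/12; Deepa 1/12; Girish 1/12; Hemant 1/12; Kavita 1/4; Omkar 1/12; Priya 1/12; Tarun 1/4

There is no surviving spouse, so the entire estate passes to Vikram's descendants per capita at each generation.
At generation 1 (Jayant, Aarav, Tarun, Kavita) there are 4 shares of (1)/4 = 1/4 each.
Living: Tarun and Kavita — each takes 1/4.
Deceased: Jayant and Aarav. Their combined 1/2 is pooled and carried to generation 2.
At generation 2 (Omkar, Hemant, Bhavna, Priya, Girish, Deepa) there are 6 shares of (1/2)/6 = 1/12 each.
Living: Omkar, Hemant, Bhavna, Priya, Girish, and Deepa — each takes 1/12.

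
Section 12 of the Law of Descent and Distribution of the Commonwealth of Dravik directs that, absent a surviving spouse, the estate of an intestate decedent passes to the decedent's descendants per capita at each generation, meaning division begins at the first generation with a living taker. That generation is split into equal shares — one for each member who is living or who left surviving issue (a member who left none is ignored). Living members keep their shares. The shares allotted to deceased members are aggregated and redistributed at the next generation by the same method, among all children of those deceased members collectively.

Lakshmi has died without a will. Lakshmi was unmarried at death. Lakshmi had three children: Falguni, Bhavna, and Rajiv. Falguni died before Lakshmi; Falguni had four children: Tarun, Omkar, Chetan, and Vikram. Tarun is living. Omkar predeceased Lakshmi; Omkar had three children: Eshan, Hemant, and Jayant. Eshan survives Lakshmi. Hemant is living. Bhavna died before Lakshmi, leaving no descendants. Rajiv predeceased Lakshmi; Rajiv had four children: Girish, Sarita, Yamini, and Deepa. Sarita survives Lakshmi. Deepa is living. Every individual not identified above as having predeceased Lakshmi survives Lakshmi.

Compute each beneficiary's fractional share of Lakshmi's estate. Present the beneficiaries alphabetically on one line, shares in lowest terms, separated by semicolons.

Chetan 1/8; Deepa 1/8; Eshan 1/24; Girish 1/8; Hemant 1/24; Jayant 1/24; Sarita 1/8; Tarun 1/8; Vikram 1/8; Yamini 1/8

There is no surviving spouse, so the entire estate passes to Lakshmi's descendants per capita at each generation.
No one at generation 1 (Falguni, Rajiv) is living; moving to the next generation.
At generation 2 (Tarun, Omkar, Chetan, Vikram, Girish, Sarita, Yamini, Deepa) there are 8 shares of (1)/8 = 1/8 each.
Living: Tarun, Chetan, Vikram, Girish, Sarita, Yamini, and Deepa — each takes 1/8.
Deceased: Omkar. That 1/8 share is carried to generation 3.
At generation 3 (Eshan, Hemant, Jayant) there are 3 shares of (1/8)/3 = 1/24 each.
Living: Eshan, Hemant, and Jayant — each takes 1/24.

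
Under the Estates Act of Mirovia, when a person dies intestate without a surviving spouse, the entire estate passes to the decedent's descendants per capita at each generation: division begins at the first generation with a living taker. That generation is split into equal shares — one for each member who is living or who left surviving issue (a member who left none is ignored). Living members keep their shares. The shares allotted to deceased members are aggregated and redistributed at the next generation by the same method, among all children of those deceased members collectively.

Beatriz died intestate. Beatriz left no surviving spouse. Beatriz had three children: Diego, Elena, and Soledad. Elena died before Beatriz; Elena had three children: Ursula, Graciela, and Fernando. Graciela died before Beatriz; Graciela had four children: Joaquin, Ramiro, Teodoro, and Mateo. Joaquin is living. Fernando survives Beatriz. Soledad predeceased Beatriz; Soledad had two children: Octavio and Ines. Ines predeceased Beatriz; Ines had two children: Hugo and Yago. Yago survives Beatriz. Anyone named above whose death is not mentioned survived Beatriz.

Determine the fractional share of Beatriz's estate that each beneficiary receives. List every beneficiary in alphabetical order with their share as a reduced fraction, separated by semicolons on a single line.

Diego 1/3; Fernando 2/15; Hugo 2/45; Joaquin 2/45; Mateo 2/45; Octavio 2/15; Ramiro 2/45; Teodoro 2/45; Ursula 2/15; Yago 2/45

There is no surviving spouse, so the entire estate passes to Beatriz's descendants per capita at each generation.
At generation 1 (Diego, Elena, Soledad) there are 3 shares of (1)/3 = 1/3 each.
Living: Diego — each takes 1/3.
Deceased: Elena and Soledad. Their combined 2/3 is pooled and carried to generation 2.
At generation 2 (Ursula, Graciela, Fernando, Octavio, Ines) there are 5 shares of (2/3)/5 = 2/15 each.
Living: Ursula, Fernando, and Octavio — each takes 2/15.
Deceased: Graciela and Ines. Their combined 4/15 is pooled and carried to generation 3.
At generation 3 (Joaquin, Ramiro, Teodoro, Mateo, Hugo, Yago) there are 6 shares of (4/15)/6 = 2/45 each.
Living: Joaquin, Ramiro, Teodoro, Mateo, Hugo, and Yago — each takes 2/45.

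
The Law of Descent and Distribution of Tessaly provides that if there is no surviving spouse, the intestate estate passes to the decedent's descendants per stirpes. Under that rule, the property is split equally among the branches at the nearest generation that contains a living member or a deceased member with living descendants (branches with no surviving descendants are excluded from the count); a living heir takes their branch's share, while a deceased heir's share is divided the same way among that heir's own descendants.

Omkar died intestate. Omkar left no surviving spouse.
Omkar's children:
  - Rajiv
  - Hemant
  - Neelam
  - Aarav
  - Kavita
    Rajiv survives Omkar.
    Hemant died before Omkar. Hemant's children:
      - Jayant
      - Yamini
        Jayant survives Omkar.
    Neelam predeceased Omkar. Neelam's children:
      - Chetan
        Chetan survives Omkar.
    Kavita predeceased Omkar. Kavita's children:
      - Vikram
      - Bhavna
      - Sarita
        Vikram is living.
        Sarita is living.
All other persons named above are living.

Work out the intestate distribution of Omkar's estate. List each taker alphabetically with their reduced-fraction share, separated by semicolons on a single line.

Aarav 1/5; Bhavna 1/15; Chetan 1/5; Jayant 1/10; Rajiv 1/5; Sarita 1/15; Vikram 1/15; Yamini 1/10

There is no surviving spouse, so the entire estate passes to Omkar's descendants per stirpes.
The estate is divided into 5 equal shares of 1/5 among Rajiv, Hemant, Neelam, Aarav, Kavita.
Rajiv is living and takes 1/5.
Hemant predeceased; the 1/5 allotted to Hemant's branch passes to Hemant's issue by representation.
The 1/5 is divided into 2 equal shares of 1/10 among Jayant, Yamini.
Jayant is living and takes 1/10.
Yamini is living and takes 1/10.
Neelam predeceased; the 1/5 allotted to Neelam's branch passes to Neelam's issue by representation.
Chetan is the sole taker at this level and receives the full 1/5.
Aarav is living and takes 1/5.
Kavita predeceased; the 1/5 allotted to Kavita's branch passes to Kavita's issue by representation.
The 1/5 is divided into 3 equal shares of 1/15 among Vikram, Bhavna, Sarita.
Vikram is living and takes 1/15.
Bhavna is living and takes 1/15.
Sarita is living and takes 1/15.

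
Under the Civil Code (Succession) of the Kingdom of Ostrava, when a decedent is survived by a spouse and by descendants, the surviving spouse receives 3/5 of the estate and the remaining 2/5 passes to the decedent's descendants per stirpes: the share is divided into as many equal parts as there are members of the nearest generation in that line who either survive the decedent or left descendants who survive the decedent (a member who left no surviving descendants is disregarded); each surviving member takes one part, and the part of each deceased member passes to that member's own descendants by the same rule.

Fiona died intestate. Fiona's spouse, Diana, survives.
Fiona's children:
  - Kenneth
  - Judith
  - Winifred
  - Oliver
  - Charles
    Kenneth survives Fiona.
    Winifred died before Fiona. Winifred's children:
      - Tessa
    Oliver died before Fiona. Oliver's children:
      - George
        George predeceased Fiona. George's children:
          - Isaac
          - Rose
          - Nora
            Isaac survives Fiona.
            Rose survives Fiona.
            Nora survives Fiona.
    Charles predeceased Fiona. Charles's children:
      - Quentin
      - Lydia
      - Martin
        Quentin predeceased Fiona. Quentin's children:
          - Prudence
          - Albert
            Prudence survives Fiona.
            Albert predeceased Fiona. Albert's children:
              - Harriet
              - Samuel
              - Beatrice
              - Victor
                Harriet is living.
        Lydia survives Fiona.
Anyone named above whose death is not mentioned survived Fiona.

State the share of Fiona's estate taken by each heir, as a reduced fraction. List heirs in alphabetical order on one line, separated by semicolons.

Beatrice 1/300; Diana 3/5; Harriet 1/300; Isaac 2/75; Judith 2/25; Kenneth 2/25; Lydia 2/75; Martin 2/75; Nora 2/75; Prudence 1/75; Rose 2/75; Samuel 1/300; Tessa 2/25; Victor 1/300

Diana, as surviving spouse, takes 3/5.
The remaining 2/5 passes to Fiona's descendants per stirpes.
The 2/5 is divided into 5 equal shares of 2/25 among Kenneth, Judith, Winifred, Oliver, Charles.
Kenneth is living and takes 2/25.
Judith is living and takes 2/25.
Winifred predeceased; the 2/25 allotted to Winifred's branch passes to Winifred's issue by representation.
Tessa is the sole taker at this level and receives the full 2/25.
Oliver predeceased; the 2/25 allotted to Oliver's branch passes to Oliver's issue by representation.
George's line is the sole branch at this level, so the full 2/25 passes to George's issue by representation.
The 2/25 is divided into 3 equal shares of 2/75 among Isaac, Rose, Nora.
Isaac is living and takes 2/75.
Rose is living and takes 2/75.
Nora is living and takes 2/75.
Charles predeceased; the 2/25 allotted to Charles's branch passes to Charles's issue by representation.
The 2/25 is divided into 3 equal shares of 2/75 among Quentin, Lydia, Martin.
Quentin predeceased; the 2/75 allotted to Quentin's branch passes to Quentin's issue by representation.
The 2/75 is divided into 2 equal shares of 1/75 among Prudence, Albert.
Prudence is living and takes 1/75.
Albert predeceased; the 1/75 allotted to Albert's branch passes to Albert's issue by representation.
The 1/75 is divided into 4 equal shares of 1/300 among Harriet, Samuel, Beatrice, Victor.
Harriet is living and takes 1/300.
Samuel is living and takes 1/300.
Beatrice is living and takes 1/300.
Victor is living and takes 1/300.
Lydia is living and takes 2/75.
Martin is living and takes 2/75.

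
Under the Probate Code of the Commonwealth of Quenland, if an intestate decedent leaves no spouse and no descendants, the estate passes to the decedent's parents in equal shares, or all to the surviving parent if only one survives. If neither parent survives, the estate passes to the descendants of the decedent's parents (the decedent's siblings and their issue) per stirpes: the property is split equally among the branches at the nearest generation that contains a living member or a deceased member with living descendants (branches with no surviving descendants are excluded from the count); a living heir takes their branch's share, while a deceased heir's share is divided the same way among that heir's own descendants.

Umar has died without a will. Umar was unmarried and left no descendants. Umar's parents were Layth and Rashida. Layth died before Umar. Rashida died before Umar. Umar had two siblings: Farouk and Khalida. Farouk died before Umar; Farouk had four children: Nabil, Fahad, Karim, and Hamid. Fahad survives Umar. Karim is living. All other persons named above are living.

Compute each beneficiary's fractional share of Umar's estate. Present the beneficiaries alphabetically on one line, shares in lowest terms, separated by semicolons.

Fahad 1/8; Hamid 1/8; Karim 1/8; Khalida 1/2; Nabil 1/8

Neither parent survives and there are no descendants, so the estate passes to Umar's siblings and their issue per stirpes.
The estate is divided into 2 equal shares of 1/2 among Farouk, Khalida.
Farouk predeceased; the 1/2 allotted to Farouk's branch passes to Farouk's issue by representation.
The 1/2 is divided into 4 equal shares of 1/8 among Nabil, Fahad, Karim, Hamid.
Nabil is living and takes 1/8.
Fahad is living and takes 1/8.
Karim is living and takes 1/8.
Hamid is living and takes 1/8.
Khalida is living and takes 1/2.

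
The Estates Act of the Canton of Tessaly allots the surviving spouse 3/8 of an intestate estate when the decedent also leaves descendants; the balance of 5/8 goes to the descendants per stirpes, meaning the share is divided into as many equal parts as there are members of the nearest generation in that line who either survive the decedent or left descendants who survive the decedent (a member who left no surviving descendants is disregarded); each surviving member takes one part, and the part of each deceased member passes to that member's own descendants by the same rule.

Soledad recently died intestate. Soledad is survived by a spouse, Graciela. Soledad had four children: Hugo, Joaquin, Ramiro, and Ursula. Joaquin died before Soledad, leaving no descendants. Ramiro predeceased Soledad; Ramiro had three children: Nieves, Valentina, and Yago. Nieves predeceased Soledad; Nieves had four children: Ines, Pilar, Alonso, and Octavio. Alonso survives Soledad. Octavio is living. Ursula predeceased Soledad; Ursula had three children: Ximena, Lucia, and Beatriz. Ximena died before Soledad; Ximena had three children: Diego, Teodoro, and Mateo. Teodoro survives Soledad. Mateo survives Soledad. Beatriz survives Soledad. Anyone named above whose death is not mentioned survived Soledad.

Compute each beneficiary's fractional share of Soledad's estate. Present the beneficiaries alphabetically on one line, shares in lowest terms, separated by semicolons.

Alonso 5/288; Beatriz 5/72; Diego 5/216; Graciela 3/8; Hugo 5/24; Ines 5/288; Lucia 5/72; Mateo 5/216; Octavio 5/288; Pilar 5/288; Teodoro 5/216; Valentina 5/72; Yago 5/72

Graciela, as surviving spouse, takes 3/8.
The remaining 5/8 passes to Soledad's descendants per stirpes.
Joaquin left no surviving issue, so that branch lapses and is disregarded.
The 5/8 is divided into 3 equal shares of 5/24 among Hugo, Ramiro, Ursula.
Hugo is living and takes 5/24.
Ramiro predeceased; the 5/24 allotted to Ramiro's branch passes to Ramiro's issue by representation.
The 5/24 is divided into 3 equal shares of 5/72 among Nieves, Valentina, Yago.
Nieves predeceased; the 5/72 allotted to Nieves's branch passes to Nieves's issue by representation.
The 5/72 is divided into 4 equal shares of 5/288 among Ines, Pilar, Alonso, Octavio.
Ines is living and takes 5/288.
Pilar is living and takes 5/288.
Alonso is living and takes 5/288.
Octavio is living and takes 5/288.
Valentina is living and takes 5/72.
Yago is living and takes 5/72.
Ursula predeceased; the 5/24 allotted to Ursula's branch passes to Ursula's issue by representation.
The 5/24 is divided into 3 equal shares of 5/72 among Ximena, Lucia, Beatriz.
Ximena predeceased; the 5/72 allotted to Ximena's branch passes to Ximena's issue by representation.
The 5/72 is divided into 3 equal shares of 5/216 among Diego, Teodoro, Mateo.
Diego is living and takes 5/216.
Teodoro is living and takes 5/216.
Mateo is living and takes 5/216.
Lucia is living and takes 5/72.
Beatriz is living and takes 5/72.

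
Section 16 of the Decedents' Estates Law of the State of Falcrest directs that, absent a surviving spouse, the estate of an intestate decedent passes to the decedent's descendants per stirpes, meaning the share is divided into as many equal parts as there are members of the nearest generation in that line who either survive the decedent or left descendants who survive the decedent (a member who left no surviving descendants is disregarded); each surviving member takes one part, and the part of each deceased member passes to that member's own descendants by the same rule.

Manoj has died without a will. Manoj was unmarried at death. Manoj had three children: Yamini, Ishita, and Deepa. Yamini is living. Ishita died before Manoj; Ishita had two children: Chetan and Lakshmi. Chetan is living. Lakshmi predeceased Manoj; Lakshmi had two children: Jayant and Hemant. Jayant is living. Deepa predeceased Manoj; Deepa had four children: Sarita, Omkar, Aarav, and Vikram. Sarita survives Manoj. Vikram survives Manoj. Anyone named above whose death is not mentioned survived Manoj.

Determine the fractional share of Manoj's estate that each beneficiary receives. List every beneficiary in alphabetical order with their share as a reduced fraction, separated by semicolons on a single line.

Aarav 1/12; Chetan 1/6; Hemant 1/12; Jayant 1/12; Omkar 1/12; Sarita 1/12; Vikram 1/12; Yamini 1/3

There is no surviving spouse, so the entire estate passes to Manoj's descendants per stirpes.
The estate is divided into 3 equal shares of 1/3 among Yamini, Ishita, Deepa.
Yamini is living and takes 1/3.
Ishita predeceased; the 1/3 allotted to Ishita's branch passes to Ishita's issue by representation.
The 1/3 is divided into 2 equal shares of 1/6 among Chetan, Lakshmi.
Chetan is living and takes 1/6.
Lakshmi predeceased; the 1/6 allotted to Lakshmi's branch passes to Lakshmi's issue by representation.
The 1/6 is divided into 2 equal shares of 1/12 among Jayant, Hemant.
Jayant is living and takes 1/12.
Hemant is living and takes 1/12.
Deepa predeceased; the 1/3 allotted to Deepa's branch passes to Deepa's issue by representation.
The 1/3 is divided into 4 equal shares of 1/12 among Sarita, Omkar, Aarav, Vikram.
Sarita is living and takes 1/12.
Omkar is living and takes 1/12.
Aarav is living and takes 1/12.
Vikram is living and takes 1/12.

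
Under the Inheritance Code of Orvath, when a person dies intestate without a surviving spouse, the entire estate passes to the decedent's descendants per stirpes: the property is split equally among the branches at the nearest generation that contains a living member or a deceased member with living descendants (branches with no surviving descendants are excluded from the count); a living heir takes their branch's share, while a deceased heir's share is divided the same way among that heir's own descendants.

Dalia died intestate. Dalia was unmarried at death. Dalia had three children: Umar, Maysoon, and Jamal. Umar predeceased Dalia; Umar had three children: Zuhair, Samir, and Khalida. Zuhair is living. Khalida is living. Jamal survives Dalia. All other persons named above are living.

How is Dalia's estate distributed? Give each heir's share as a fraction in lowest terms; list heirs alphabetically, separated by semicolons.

Jamal 1/3; Khalida 1/9; Maysoon 1/3; Samir 1/9; Zuhair 1/9

There is no surviving spouse, so the entire estate passes to Dalia's descendants per stirpes.
The estate is divided into 3 equal shares of 1/3 among Umar, Maysoon, Jamal.
Umar predeceased; the 1/3 allotted to Umar's branch passes to Umar's issue by representation.
The 1/3 is divided into 3 equal shares of 1/9 among Zuhair, Samir, Khalida.
Zuhair is living and takes 1/9.
Samir is living and takes 1/9.
Khalida is living and takes 1/9.
Maysoon is living and takes 1/3.
Jamal is living and takes 1/3.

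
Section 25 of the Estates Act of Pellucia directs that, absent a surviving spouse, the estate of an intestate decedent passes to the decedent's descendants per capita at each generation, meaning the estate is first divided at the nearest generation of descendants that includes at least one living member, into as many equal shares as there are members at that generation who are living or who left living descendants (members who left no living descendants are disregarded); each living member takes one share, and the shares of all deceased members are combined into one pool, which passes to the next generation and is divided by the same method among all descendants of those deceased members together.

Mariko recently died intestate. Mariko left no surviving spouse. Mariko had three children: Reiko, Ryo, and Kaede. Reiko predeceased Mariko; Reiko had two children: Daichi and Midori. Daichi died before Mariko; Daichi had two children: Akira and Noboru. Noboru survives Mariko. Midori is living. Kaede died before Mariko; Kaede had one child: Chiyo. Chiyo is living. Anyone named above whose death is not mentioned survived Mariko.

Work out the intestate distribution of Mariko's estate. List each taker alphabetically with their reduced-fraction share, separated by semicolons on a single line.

There is no surviving spouse, so the entire estate passes to Mariko's descendants per capita at each generation.
At generation 1 (Reiko, Ryo, Kaede) there are 3 shares of (1)/3 = 1/3 each.
Living: Ryo — each takes 1/3.
Deceased: Reiko and Kaede. Their combined 2/3 is pooled and carried to generation 2.
At generation 2 (Daichi, Midori, Chiyo) there are 3 shares of (2/3)/3 = 2/9 each.
Living: Midori and Chiyo — each takes 2/9.
Deceased: Daichi. That 2/9 share is carried to generation 3.
At generation 3 (Akira, Noboru) there are 2 shares of (2/9)/2 = 1/9 each.
Living: Akira and Noboru — each takes 1/9.

Akira 1/9; Chiyo 2/9; Midori 2/9; Noboru 1/9; Ryo 1/3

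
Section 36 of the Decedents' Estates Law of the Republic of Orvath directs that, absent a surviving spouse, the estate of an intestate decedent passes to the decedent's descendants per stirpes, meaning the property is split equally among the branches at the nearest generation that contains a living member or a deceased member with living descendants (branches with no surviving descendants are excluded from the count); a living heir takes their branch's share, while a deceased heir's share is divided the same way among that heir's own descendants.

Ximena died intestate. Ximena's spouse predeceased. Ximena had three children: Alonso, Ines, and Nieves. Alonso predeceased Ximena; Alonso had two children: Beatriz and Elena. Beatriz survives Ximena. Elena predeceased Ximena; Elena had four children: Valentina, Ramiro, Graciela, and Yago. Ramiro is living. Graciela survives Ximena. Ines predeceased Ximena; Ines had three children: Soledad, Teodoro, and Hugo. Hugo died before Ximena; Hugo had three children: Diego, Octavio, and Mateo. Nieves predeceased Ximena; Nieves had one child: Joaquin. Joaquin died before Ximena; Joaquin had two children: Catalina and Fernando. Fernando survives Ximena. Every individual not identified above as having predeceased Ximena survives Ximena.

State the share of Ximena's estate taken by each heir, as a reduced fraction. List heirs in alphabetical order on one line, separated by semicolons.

Beatriz 1/6; Catalina 1/6; Diego 1/27; Fernando 1/6; Graciela 1/24; Mateo 1/27; Octavio 1/27; Ramiro 1/24; Soledad 1/9; Teodoro 1/9; Valentina 1/24; Yago 1/24

There is no surviving spouse, so the entire estate passes to Ximena's descendants per stirpes.
The estate is divided into 3 equal shares of 1/3 among Alonso, Ines, Nieves.
Alonso predeceased; the 1/3 allotted to Alonso's branch passes to Alonso's issue by representation.
The 1/3 is divided into 2 equal shares of 1/6 among Beatriz, Elena.
Beatriz is living and takes 1/6.
Elena predeceased; the 1/6 allotted to Elena's branch passes to Elena's issue by representation.
The 1/6 is divided into 4 equal shares of 1/24 among Valentina, Ramiro, Graciela, Yago.
Valentina is living and takes 1/24.
Ramiro is living and takes 1/24.
Graciela is living and takes 1/24.
Yago is living and takes 1/24.
Ines predeceased; the 1/3 allotted to Ines's branch passes to Ines's issue by representation.
The 1/3 is divided into 3 equal shares of 1/9 among Soledad, Teodoro, Hugo.
Soledad is living and takes 1/9.
Teodoro is living and takes 1/9.
Hugo predeceased; the 1/9 allotted to Hugo's branch passes to Hugo's issue by representation.
The 1/9 is divided into 3 equal shares of 1/27 among Diego, Octavio, Mateo.
Diego is living and takes 1/27.
Octavio is living and takes 1/27.
Mateo is living and takes 1/27.
Nieves predeceased; the 1/3 allotted to Nieves's branch passes to Nieves's issue by representation.
Joaquin's line is the sole branch at this level, so the full 1/3 passes to Joaquin's issue by representation.
The 1/3 is divided into 2 equal shares of 1/6 among Catalina, Fernando.
Catalina is living and takes 1/6.
Fernando is living and takes 1/6.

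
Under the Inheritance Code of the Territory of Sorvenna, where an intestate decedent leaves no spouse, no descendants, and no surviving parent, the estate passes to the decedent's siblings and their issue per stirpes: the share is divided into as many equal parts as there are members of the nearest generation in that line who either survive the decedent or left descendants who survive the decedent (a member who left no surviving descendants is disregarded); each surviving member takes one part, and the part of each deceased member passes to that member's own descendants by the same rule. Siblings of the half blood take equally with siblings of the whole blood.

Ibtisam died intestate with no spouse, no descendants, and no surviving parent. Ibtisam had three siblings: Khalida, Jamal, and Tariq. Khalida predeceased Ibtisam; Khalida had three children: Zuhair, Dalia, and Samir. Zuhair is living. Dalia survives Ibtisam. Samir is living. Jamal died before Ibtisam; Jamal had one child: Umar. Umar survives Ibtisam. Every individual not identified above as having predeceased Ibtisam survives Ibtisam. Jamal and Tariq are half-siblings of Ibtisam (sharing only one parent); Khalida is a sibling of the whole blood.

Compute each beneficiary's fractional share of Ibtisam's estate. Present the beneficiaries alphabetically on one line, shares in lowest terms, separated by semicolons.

No spouse, descendants, or parent survives, so the estate passes to Ibtisam's siblings per stirpes.
Half-blood and whole-blood siblings take equally under the stated rule.
The estate is divided into 3 equal shares of 1/3 among Khalida, Jamal, Tariq.
Khalida predeceased; the 1/3 allotted to Khalida's branch passes to Khalida's issue by representation.
The 1/3 is divided into 3 equal shares of 1/9 among Zuhair, Dalia, Samir.
Zuhair is living and takes 1/9.
Dalia is living and takes 1/9.
Samir is living and takes 1/9.
Jamal predeceased; the 1/3 allotted to Jamal's branch passes to Jamal's issue by representation.
Umar is the sole taker at this level and receives the full 1/3.
Tariq is living and takes 1/3.

Dalia 1/9; Samir 1/9; Tariq 1/3; Umar 1/3; Zuhair 1/9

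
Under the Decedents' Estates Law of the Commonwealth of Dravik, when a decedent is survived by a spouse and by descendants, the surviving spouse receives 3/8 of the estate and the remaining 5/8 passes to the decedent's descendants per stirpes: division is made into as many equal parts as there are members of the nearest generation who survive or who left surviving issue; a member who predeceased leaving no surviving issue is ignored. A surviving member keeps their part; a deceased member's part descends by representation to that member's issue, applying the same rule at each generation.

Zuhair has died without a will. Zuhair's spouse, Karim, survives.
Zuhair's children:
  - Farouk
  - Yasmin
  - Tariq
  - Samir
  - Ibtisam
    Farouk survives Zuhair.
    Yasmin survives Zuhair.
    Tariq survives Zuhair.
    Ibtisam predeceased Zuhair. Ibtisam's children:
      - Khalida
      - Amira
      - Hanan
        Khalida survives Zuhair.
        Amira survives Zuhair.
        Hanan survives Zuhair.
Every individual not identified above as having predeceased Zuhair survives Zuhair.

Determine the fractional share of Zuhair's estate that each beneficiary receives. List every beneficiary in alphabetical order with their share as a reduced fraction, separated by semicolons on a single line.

Amira 1/24; Farouk 1/8; Hanan 1/24; Karim 3/8; Khalida 1/24; Samir 1/8; Tariq 1/8; Yasmin 1/8

Karim, as surviving spouse, takes 3/8.
The remaining 5/8 passes to Zuhair's descendants per stirpes.
The 5/8 is divided into 5 equal shares of 1/8 among Farouk, Yasmin, Tariq, Samir, Ibtisam.
Farouk is living and takes 1/8.
Yasmin is living and takes 1/8.
Tariq is living and takes 1/8.
Samir is living and takes 1/8.
Ibtisam predeceased; the 1/8 allotted to Ibtisam's branch passes to Ibtisam's issue by representation.
The 1/8 is divided into 3 equal shares of 1/24 among Khalida, Amira, Hanan.
Khalida is living and takes 1/24.
Amira is living and takes 1/24.
Hanan is living and takes 1/24.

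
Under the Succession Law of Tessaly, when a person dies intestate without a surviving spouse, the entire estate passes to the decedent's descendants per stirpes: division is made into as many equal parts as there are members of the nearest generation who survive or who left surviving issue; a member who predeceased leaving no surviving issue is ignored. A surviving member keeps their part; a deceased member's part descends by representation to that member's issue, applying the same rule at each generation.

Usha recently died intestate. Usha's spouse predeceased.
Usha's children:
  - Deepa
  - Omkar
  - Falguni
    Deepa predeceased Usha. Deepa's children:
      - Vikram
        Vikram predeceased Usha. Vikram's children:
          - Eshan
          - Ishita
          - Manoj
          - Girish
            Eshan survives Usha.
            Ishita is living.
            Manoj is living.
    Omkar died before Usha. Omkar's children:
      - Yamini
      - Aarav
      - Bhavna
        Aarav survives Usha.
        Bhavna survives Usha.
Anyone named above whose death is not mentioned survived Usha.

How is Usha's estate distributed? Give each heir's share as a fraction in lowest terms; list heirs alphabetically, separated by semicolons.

Aarav 1/9; Bhavna 1/9; Eshan 1/12; Falguni 1/3; Girish 1/12; Ishita 1/12; Manoj 1/12; Yamini 1/9

There is no surviving spouse, so the entire estate passes to Usha's descendants per stirpes.
The estate is divided into 3 equal shares of 1/3 among Deepa, Omkar, Falguni.
Deepa predeceased; the 1/3 allotted to Deepa's branch passes to Deepa's issue by representation.
Vikram's line is the sole branch at this level, so the full 1/3 passes to Vikram's issue by representation.
The 1/3 is divided into 4 equal shares of 1/12 among Eshan, Ishita, Manoj, Girish.
Eshan is living and takes 1/12.
Ishita is living and takes 1/12.
Manoj is living and takes 1/12.
Girish is living and takes 1/12.
Omkar predeceased; the 1/3 allotted to Omkar's branch passes to Omkar's issue by representation.
The 1/3 is divided into 3 equal shares of 1/9 among Yamini, Aarav, Bhavna.
Yamini is living and takes 1/9.
Aarav is living and takes 1/9.
Bhavna is living and takes 1/9.
Falguni is living and takes 1/3.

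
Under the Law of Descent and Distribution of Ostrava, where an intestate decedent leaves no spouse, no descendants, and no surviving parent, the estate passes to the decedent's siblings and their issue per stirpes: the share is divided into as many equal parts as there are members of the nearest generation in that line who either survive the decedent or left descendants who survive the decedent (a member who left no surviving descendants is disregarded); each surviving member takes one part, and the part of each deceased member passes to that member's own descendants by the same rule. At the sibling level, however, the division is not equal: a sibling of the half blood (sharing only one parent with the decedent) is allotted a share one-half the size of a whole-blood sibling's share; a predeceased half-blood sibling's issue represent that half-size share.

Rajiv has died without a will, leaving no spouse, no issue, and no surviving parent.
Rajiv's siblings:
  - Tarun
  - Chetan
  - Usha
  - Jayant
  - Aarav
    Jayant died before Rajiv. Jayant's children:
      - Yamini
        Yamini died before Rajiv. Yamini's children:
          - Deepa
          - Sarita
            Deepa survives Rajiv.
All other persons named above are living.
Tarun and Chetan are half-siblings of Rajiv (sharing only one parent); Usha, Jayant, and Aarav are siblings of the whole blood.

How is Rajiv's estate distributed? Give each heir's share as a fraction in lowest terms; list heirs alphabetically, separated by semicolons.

Aarav 1/4; Chetan 1/8; Deepa 1/8; Sarita 1/8; Tarun 1/8; Usha 1/4

No spouse, descendants, or parent survives, so the estate passes to Rajiv's siblings per stirpes.
Half-blood siblings count for one-half the weight of whole-blood siblings at the initial division.
Dividing 1 in proportion to weights (total weight 4): Tarun (weight 1/2) → 1/8; Chetan (weight 1/2) → 1/8; Usha (weight 1) → 1/4; Jayant (weight 1) → 1/4; Aarav (weight 1) → 1/4.
Tarun is living and takes 1/8.
Chetan is living and takes 1/8.
Usha is living and takes 1/4.
Jayant predeceased; the 1/4 allotted to Jayant's branch passes to Jayant's issue by representation.
Yamini's line is the sole branch at this level, so the full 1/4 passes to Yamini's issue by representation.
The 1/4 is divided into 2 equal shares of 1/8 among Deepa, Sarita.
Deepa is living and takes 1/8.
Sarita is living and takes 1/8.
Aarav is living and takes 1/4.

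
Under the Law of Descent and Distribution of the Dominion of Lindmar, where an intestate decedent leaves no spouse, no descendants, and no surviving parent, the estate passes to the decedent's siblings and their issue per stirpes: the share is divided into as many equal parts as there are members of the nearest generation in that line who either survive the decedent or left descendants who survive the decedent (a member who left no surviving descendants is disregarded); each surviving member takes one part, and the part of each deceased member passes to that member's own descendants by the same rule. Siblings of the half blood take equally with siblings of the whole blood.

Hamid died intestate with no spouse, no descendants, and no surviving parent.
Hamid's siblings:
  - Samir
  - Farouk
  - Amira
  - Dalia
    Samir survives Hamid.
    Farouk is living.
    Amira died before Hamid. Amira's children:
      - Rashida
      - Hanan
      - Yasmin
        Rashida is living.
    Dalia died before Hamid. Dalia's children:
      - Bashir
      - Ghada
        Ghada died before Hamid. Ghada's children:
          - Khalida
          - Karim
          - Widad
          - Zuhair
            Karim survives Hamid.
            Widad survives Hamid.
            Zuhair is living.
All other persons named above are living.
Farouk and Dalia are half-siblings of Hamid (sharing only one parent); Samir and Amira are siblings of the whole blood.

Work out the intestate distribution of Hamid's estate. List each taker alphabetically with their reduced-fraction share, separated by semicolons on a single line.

Bashir 1/8; Farouk 1/4; Hanan 1/12; Karim 1/32; Khalida 1/32; Rashida 1/12; Samir 1/4; Widad 1/32; Yasmin 1/12; Zuhair 1/32

No spouse, descendants, or parent survives, so the estate passes to Hamid's siblings per stirpes.
Half-blood and whole-blood siblings take equally under the stated rule.
The estate is divided into 4 equal shares of 1/4 among Samir, Farouk, Amira, Dalia.
Samir is living and takes 1/4.
Farouk is living and takes 1/4.
Amira predeceased; the 1/4 allotted to Amira's branch passes to Amira's issue by representation.
The 1/4 is divided into 3 equal shares of 1/12 among Rashida, Hanan, Yasmin.
Rashida is living and takes 1/12.
Hanan is living and takes 1/12.
Yasmin is living and takes 1/12.
Dalia predeceased; the 1/4 allotted to Dalia's branch passes to Dalia's issue by representation.
The 1/4 is divided into 2 equal shares of 1/8 among Bashir, Ghada.
Bashir is living and takes 1/8.
Ghada predeceased; the 1/8 allotted to Ghada's branch passes to Ghada's issue by representation.
The 1/8 is divided into 4 equal shares of 1/32 among Khalida, Karim, Widad, Zuhair.
Khalida is living and takes 1/32.
Karim is living and takes 1/32.
Widad is living and takes 1/32.
Zuhair is living and takes 1/32.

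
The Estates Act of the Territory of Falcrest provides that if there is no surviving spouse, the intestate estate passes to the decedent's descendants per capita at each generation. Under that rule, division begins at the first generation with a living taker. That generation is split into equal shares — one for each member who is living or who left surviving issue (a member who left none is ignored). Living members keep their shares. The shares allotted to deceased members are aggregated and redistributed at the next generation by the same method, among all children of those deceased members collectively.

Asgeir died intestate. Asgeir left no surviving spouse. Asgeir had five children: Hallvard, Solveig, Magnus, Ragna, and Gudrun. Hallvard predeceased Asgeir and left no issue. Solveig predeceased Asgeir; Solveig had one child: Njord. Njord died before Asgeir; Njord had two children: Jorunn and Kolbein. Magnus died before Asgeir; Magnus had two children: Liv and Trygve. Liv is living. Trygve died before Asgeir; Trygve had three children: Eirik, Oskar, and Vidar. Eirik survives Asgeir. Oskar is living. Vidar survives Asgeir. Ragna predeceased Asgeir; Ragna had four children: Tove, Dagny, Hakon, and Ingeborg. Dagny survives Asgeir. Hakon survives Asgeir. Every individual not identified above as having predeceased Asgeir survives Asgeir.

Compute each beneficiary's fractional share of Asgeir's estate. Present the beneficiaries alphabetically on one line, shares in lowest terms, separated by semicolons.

Dagny 3/28; Eirik 3/70; Gudrun 1/4; Hakon 3/28; Ingeborg 3/28; Jorunn 3/70; Kolbein 3/70; Liv 3/28; Oskar 3/70; Tove 3/28; Vidar 3/70

There is no surviving spouse, so the entire estate passes to Asgeir's descendants per capita at each generation.
At generation 1 (Solveig, Magnus, Ragna, Gudrun) there are 4 shares of (1)/4 = 1/4 each.
Living: Gudrun — each takes 1/4.
Deceased: Solveig, Magnus, and Ragna. Their combined 3/4 is pooled and carried to generation 2.
At generation 2 (Njord, Liv, Trygve, Tove, Dagny, Hakon, Ingeborg) there are 7 shares of (3/4)/7 = 3/28 each.
Living: Liv, Tove, Dagny, Hakon, and Ingeborg — each takes 3/28.
Deceased: Njord and Trygve. Their combined 3/14 is pooled and carried to generation 3.
At generation 3 (Jorunn, Kolbein, Eirik, Oskar, Vidar) there are 5 shares of (3/14)/5 = 3/70 each.
Living: Jorunn, Kolbein, Eirik, Oskar, and Vidar — each takes 3/70.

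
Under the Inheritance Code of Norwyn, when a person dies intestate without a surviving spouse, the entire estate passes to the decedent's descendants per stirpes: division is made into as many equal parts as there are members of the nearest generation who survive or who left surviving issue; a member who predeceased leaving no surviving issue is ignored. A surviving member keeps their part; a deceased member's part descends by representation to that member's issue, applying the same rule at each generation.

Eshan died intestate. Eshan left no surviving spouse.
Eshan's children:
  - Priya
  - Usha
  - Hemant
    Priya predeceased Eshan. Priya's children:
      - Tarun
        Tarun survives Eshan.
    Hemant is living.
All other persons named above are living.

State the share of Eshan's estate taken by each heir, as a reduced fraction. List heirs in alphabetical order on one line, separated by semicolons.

There is no surviving spouse, so the entire estate passes to Eshan's descendants per stirpes.
The estate is divided into 3 equal shares of 1/3 among Priya, Usha, Hemant.
Priya predeceased; the 1/3 allotted to Priya's branch passes to Priya's issue by representation.
Tarun is the sole taker at this level and receives the full 1/3.
Usha is living and takes 1/3.
Hemant is living and takes 1/3.

Hemant 1/3; Tarun 1/3; Usha 1/3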